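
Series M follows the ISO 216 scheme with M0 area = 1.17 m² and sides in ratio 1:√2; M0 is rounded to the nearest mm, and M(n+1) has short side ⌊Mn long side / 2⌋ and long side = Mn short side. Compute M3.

321 × 455 mm

Let M0's short side be w mm. w · w√2 = 1.17 m² = 1,170,000 mm², so w ≈ 909.6 mm and w√2 ≈ 1286.3 mm → M0 = 910 × 1286 mm.
M1: ⌊1286/2⌋ × 910 = 643 × 910 mm
M2: ⌊910/2⌋ × 643 = 455 × 643 mm
M3: ⌊643/2⌋ × 455 = 321 × 455 mm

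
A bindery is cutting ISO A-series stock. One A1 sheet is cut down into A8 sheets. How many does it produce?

Each ISO step halves the sheet: 1 × A1 → 2 × A2 → 4 × A3 → 8 × A4 → …
From A1 to A8 is 7 halving steps: 2^7 = 128.

128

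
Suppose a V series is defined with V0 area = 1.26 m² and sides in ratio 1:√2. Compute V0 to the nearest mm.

944 × 1335 mm

Let the short side be w mm. Then w · w√2 = 1.26 m² = 1,260,000 mm².
w² = 1,260,000/√2, so w ≈ 943.9 mm; long side = w√2 ≈ 1334.9 mm.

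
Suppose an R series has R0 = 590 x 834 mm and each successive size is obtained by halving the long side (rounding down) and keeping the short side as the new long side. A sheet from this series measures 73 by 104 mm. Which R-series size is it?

R6

R0: 590 × 834 mm
R1: 417 × 590 mm
R2: 295 × 417 mm
R3: 208 × 295 mm
R4: 147 × 208 mm
R5: 104 × 147 mm
R6: 73 × 104 mm
R7: 52 × 73 mm
→ matches R6.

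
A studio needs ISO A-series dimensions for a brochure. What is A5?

A0 = 841 × 1189 mm (A0 has area 1 m², aspect 1:√2).
A1: ⌊1189/2⌋ × 841 = 594 × 841 mm
A2: ⌊841/2⌋ × 594 = 420 × 594 mm
A3: ⌊594/2⌋ × 420 = 297 × 420 mm
A4: ⌊420/2⌋ × 297 = 210 × 297 mm
A5: ⌊297/2⌋ × 210 = 148 × 210 mm

148 × 210 mm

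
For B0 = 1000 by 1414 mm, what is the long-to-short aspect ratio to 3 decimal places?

1414 / 1000 = 1.414
Matches √2 ≈ 1.414 — the ISO 216 defining ratio.

1.414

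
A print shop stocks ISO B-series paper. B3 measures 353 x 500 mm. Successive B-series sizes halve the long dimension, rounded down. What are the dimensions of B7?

B4: ⌊500/2⌋ × 353 = 250 × 353 mm
B5: ⌊353/2⌋ × 250 = 176 × 250 mm
B6: ⌊250/2⌋ × 176 = 125 × 176 mm
B7: ⌊176/2⌋ × 125 = 88 × 125 mm

88 × 125 mm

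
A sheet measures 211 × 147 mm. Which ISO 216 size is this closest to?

A5 (148 × 210 mm)

Aspect ratio 211/147 ≈ 1.435 (ISO target is √2 ≈ 1.414).
In the A-series (A0 area = 1 m²): A5 = 148 × 210 mm.
Off by 2 mm total — nearest standard size.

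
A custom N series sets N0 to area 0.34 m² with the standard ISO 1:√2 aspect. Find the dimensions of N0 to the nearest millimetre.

Let the short side be w mm. Then w · w√2 = 0.34 m² = 340,000 mm².
w² = 340,000/√2, so w ≈ 490.3 mm; long side = w√2 ≈ 693.4 mm.

490 × 693 mm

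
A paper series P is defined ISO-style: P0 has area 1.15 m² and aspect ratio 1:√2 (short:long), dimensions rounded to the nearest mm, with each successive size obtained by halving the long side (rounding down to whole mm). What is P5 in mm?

Let P0's short side be w mm. w · w√2 = 1.15 m² = 1,150,000 mm², so w ≈ 901.8 mm and w√2 ≈ 1275.3 mm → P0 = 902 × 1275 mm.
P1: ⌊1275/2⌋ × 902 = 637 × 902 mm
P2: ⌊902/2⌋ × 637 = 451 × 637 mm
P3: ⌊637/2⌋ × 451 = 318 × 451 mm
P4: ⌊451/2⌋ × 318 = 225 × 318 mm
P5: ⌊318/2⌋ × 225 = 159 × 225 mm

159 × 225 mm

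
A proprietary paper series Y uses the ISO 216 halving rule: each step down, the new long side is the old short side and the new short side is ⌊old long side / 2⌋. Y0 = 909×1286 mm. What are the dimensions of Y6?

Y1: ⌊1286/2⌋ × 909 = 643 × 909 mm
Y2: ⌊909/2⌋ × 643 = 454 × 643 mm
Y3: ⌊643/2⌋ × 454 = 321 × 454 mm
Y4: ⌊454/2⌋ × 321 = 227 × 321 mm
Y5: ⌊321/2⌋ × 227 = 160 × 227 mm
Y6: ⌊227/2⌋ × 160 = 113 × 160 mm

113 × 160 mm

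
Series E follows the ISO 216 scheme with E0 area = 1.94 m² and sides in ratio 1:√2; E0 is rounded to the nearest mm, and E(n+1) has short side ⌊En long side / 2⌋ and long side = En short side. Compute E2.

585 × 828 mm

Let E0's short side be w mm. w · w√2 = 1.94 m² = 1,940,000 mm², so w ≈ 1171.2 mm and w√2 ≈ 1656.4 mm → E0 = 1171 × 1656 mm.
E1: ⌊1656/2⌋ × 1171 = 828 × 1171 mm
E2: ⌊1171/2⌋ × 828 = 585 × 828 mm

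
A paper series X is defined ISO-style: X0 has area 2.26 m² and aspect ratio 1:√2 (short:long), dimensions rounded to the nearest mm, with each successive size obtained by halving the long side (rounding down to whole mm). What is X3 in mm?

447 × 632 mm

Let X0's short side be w mm. w · w√2 = 2.26 m² = 2,260,000 mm², so w ≈ 1264.1 mm and w√2 ≈ 1787.8 mm → X0 = 1264 × 1788 mm.
X1: ⌊1788/2⌋ × 1264 = 894 × 1264 mm
X2: ⌊1264/2⌋ × 894 = 632 × 894 mm
X3: ⌊894/2⌋ × 632 = 447 × 632 mm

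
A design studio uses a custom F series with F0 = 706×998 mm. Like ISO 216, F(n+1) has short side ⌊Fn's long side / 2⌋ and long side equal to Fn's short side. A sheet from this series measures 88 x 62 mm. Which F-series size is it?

F7

F0: 706 × 998 mm
F1: 499 × 706 mm
F2: 353 × 499 mm
F3: 249 × 353 mm
F4: 176 × 249 mm
F5: 124 × 176 mm
F6: 88 × 124 mm
F7: 62 × 88 mm
F8: 44 × 62 mm
→ matches F7.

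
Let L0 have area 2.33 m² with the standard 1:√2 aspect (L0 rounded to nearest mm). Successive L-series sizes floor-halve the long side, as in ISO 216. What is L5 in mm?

226 × 321 mm

Let L0's short side be w mm. w · w√2 = 2.33 m² = 2,330,000 mm², so w ≈ 1283.6 mm and w√2 ≈ 1815.2 mm → L0 = 1284 × 1815 mm.
L1: ⌊1815/2⌋ × 1284 = 907 × 1284 mm
L2: ⌊1284/2⌋ × 907 = 642 × 907 mm
L3: ⌊907/2⌋ × 642 = 453 × 642 mm
L4: ⌊642/2⌋ × 453 = 321 × 453 mm
L5: ⌊453/2⌋ × 321 = 226 × 321 mm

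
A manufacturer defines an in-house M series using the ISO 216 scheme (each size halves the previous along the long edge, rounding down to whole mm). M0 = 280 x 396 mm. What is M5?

49 × 70 mm

M1: ⌊396/2⌋ × 280 = 198 × 280 mm
M2: ⌊280/2⌋ × 198 = 140 × 198 mm
M3: ⌊198/2⌋ × 140 = 99 × 140 mm
M4: ⌊140/2⌋ × 99 = 70 × 99 mm
M5: ⌊99/2⌋ × 70 = 49 × 70 mm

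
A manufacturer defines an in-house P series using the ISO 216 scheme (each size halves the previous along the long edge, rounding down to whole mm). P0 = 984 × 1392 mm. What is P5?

P1: ⌊1392/2⌋ × 984 = 696 × 984 mm
P2: ⌊984/2⌋ × 696 = 492 × 696 mm
P3: ⌊696/2⌋ × 492 = 348 × 492 mm
P4: ⌊492/2⌋ × 348 = 246 × 348 mm
P5: ⌊348/2⌋ × 246 = 174 × 246 mm

174 × 246 mm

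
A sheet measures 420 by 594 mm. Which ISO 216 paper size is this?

A2 (420 × 594 mm)

Aspect ratio 594/420 ≈ 1.414 — close to the ISO √2 ≈ 1.414.
In the A-series (A0 area = 1 m²): A2 = 420 × 594 mm.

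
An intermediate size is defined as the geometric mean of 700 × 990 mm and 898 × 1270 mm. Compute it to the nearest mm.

793 × 1121 mm

Short side: √(700 · 898) = √628600 ≈ 792.8 → 793 mm
Long side: √(990 · 1270) = √1257300 ≈ 1121.3 → 1121 mm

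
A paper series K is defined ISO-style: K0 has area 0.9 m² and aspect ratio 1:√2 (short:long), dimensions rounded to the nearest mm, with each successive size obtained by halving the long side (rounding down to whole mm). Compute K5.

Let K0's short side be w mm. w · w√2 = 0.9 m² = 900,000 mm², so w ≈ 797.7 mm and w√2 ≈ 1128.2 mm → K0 = 798 × 1128 mm.
K1: ⌊1128/2⌋ × 798 = 564 × 798 mm
K2: ⌊798/2⌋ × 564 = 399 × 564 mm
K3: ⌊564/2⌋ × 399 = 282 × 399 mm
K4: ⌊399/2⌋ × 282 = 199 × 282 mm
K5: ⌊282/2⌋ × 199 = 141 × 199 mm

141 × 199 mm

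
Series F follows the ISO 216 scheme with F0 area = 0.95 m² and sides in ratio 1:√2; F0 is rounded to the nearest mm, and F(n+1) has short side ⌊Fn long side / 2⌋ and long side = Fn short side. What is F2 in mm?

Let F0's short side be w mm. w · w√2 = 0.95 m² = 950,000 mm², so w ≈ 819.6 mm and w√2 ≈ 1159.1 mm → F0 = 820 × 1159 mm.
F1: ⌊1159/2⌋ × 820 = 579 × 820 mm
F2: ⌊820/2⌋ × 579 = 410 × 579 mm

410 × 579 mm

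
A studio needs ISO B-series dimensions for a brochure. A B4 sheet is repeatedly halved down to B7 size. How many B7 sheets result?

8

Each ISO step halves the sheet: 1 × B4 → 2 × B5 → 4 × B6 → 8 × B7
From B4 to B7 is 3 halving steps: 2^3 = 8.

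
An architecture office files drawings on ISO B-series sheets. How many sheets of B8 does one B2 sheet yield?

Each ISO step halves the sheet: 1 × B2 → 2 × B3 → 4 × B4 → 8 × B5 → …
From B2 to B8 is 6 halving steps: 2^6 = 64.

64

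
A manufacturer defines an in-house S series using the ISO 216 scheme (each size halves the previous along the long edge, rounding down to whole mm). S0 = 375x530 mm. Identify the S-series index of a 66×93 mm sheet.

S5

S0: 375 × 530 mm
S1: 265 × 375 mm
S2: 187 × 265 mm
S3: 132 × 187 mm
S4: 93 × 132 mm
S5: 66 × 93 mm
S6: 46 × 66 mm
→ matches S5.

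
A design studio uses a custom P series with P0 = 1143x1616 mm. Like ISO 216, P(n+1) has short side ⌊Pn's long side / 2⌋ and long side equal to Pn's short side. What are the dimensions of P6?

P1: ⌊1616/2⌋ × 1143 = 808 × 1143 mm
P2: ⌊1143/2⌋ × 808 = 571 × 808 mm
P3: ⌊808/2⌋ × 571 = 404 × 571 mm
P4: ⌊571/2⌋ × 404 = 285 × 404 mm
P5: ⌊404/2⌋ × 285 = 202 × 285 mm
P6: ⌊285/2⌋ × 202 = 142 × 202 mm

142 × 202 mm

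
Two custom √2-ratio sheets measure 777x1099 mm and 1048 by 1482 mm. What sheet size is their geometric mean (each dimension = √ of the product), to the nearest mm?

Short side: √(777 · 1048) = √814296 ≈ 902.4 → 902 mm
Long side: √(1099 · 1482) = √1628718 ≈ 1276.2 → 1276 mm

902 × 1276 mm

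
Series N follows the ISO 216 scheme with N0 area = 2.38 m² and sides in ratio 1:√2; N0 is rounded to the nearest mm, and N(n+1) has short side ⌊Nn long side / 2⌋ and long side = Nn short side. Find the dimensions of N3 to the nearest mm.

Let N0's short side be w mm. w · w√2 = 2.38 m² = 2,380,000 mm², so w ≈ 1297.3 mm and w√2 ≈ 1834.6 mm → N0 = 1297 × 1835 mm.
N1: ⌊1835/2⌋ × 1297 = 917 × 1297 mm
N2: ⌊1297/2⌋ × 917 = 648 × 917 mm
N3: ⌊917/2⌋ × 648 = 458 × 648 mm

458 × 648 mm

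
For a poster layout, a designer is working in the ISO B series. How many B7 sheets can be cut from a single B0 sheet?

128

Each ISO step halves the sheet: 1 × B0 → 2 × B1 → 4 × B2 → 8 × B3 → …
From B0 to B7 is 7 halving steps: 2^7 = 128.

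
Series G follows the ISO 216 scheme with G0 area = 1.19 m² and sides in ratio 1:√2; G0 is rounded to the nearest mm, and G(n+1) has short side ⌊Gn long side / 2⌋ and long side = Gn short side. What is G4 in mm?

229 × 324 mm

Let G0's short side be w mm. w · w√2 = 1.19 m² = 1,190,000 mm², so w ≈ 917.3 mm and w√2 ≈ 1297.3 mm → G0 = 917 × 1297 mm.
G1: ⌊1297/2⌋ × 917 = 648 × 917 mm
G2: ⌊917/2⌋ × 648 = 458 × 648 mm
G3: ⌊648/2⌋ × 458 = 324 × 458 mm
G4: ⌊458/2⌋ × 324 = 229 × 324 mm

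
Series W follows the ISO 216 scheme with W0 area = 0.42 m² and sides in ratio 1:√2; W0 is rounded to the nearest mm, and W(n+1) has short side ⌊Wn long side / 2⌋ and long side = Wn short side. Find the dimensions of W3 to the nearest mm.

192 × 272 mm

Let W0's short side be w mm. w · w√2 = 0.42 m² = 420,000 mm², so w ≈ 545.0 mm and w√2 ≈ 770.7 mm → W0 = 545 × 771 mm.
W1: ⌊771/2⌋ × 545 = 385 × 545 mm
W2: ⌊545/2⌋ × 385 = 272 × 385 mm
W3: ⌊385/2⌋ × 272 = 192 × 272 mm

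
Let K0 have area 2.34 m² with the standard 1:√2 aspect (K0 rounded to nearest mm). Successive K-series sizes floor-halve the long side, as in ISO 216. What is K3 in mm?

454 × 643 mm

Let K0's short side be w mm. w · w√2 = 2.34 m² = 2,340,000 mm², so w ≈ 1286.3 mm and w√2 ≈ 1819.1 mm → K0 = 1286 × 1819 mm.
K1: ⌊1819/2⌋ × 1286 = 909 × 1286 mm
K2: ⌊1286/2⌋ × 909 = 643 × 909 mm
K3: ⌊909/2⌋ × 643 = 454 × 643 mm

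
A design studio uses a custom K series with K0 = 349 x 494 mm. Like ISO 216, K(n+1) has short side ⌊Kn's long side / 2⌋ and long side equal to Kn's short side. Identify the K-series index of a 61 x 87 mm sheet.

K0: 349 × 494 mm
K1: 247 × 349 mm
K2: 174 × 247 mm
K3: 123 × 174 mm
K4: 87 × 123 mm
K5: 61 × 87 mm
K6: 43 × 61 mm
→ matches K5.

K5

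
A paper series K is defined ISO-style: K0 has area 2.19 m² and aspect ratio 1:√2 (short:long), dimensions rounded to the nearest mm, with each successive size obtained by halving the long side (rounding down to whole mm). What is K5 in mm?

220 × 311 mm

Let K0's short side be w mm. w · w√2 = 2.19 m² = 2,190,000 mm², so w ≈ 1244.4 mm and w√2 ≈ 1759.9 mm → K0 = 1244 × 1760 mm.
K1: ⌊1760/2⌋ × 1244 = 880 × 1244 mm
K2: ⌊1244/2⌋ × 880 = 622 × 880 mm
K3: ⌊880/2⌋ × 622 = 440 × 622 mm
K4: ⌊622/2⌋ × 440 = 311 × 440 mm
K5: ⌊440/2⌋ × 311 = 220 × 311 mm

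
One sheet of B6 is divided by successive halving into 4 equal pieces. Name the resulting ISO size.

B8

4 = 2^2, so 2 halving steps.
B6 → B7 → … → B8 after 2 steps.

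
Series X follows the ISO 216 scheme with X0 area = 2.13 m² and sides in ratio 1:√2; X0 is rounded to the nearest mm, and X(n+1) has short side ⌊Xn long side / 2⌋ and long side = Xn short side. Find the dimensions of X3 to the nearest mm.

434 × 613 mm

Let X0's short side be w mm. w · w√2 = 2.13 m² = 2,130,000 mm², so w ≈ 1227.2 mm and w√2 ≈ 1735.6 mm → X0 = 1227 × 1736 mm.
X1: ⌊1736/2⌋ × 1227 = 868 × 1227 mm
X2: ⌊1227/2⌋ × 868 = 613 × 868 mm
X3: ⌊868/2⌋ × 613 = 434 × 613 mm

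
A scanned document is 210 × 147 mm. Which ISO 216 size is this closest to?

A5 (148 × 210 mm)

Aspect ratio 210/147 ≈ 1.429 — close to the ISO √2 ≈ 1.414.
In the A-series (A0 area = 1 m²): A5 = 148 × 210 mm.
Off by 1 mm total — nearest standard size.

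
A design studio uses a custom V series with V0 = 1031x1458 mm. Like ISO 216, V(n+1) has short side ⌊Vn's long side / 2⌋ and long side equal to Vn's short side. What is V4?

257 × 364 mm

V1: ⌊1458/2⌋ × 1031 = 729 × 1031 mm
V2: ⌊1031/2⌋ × 729 = 515 × 729 mm
V3: ⌊729/2⌋ × 515 = 364 × 515 mm
V4: ⌊515/2⌋ × 364 = 257 × 364 mm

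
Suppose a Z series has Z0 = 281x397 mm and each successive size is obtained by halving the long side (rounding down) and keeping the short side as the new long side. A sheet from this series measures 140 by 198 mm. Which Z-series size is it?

Z0: 281 × 397 mm
Z1: 198 × 281 mm
Z2: 140 × 198 mm
Z3: 99 × 140 mm
→ matches Z2.

Z2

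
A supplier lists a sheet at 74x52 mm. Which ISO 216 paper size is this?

A8 (52 × 74 mm)

Aspect ratio 74/52 ≈ 1.423 — close to the ISO √2 ≈ 1.414.
In the A-series (A0 area = 1 m²): A8 = 52 × 74 mm.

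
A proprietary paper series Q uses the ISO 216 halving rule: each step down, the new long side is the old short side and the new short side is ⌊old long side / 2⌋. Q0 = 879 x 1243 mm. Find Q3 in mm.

310 × 439 mm

Q1: ⌊1243/2⌋ × 879 = 621 × 879 mm
Q2: ⌊879/2⌋ × 621 = 439 × 621 mm
Q3: ⌊621/2⌋ × 439 = 310 × 439 mm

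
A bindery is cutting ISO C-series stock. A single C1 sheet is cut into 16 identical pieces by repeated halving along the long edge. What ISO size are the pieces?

C5

16 = 2^4, so 4 halving steps.
C1 → C2 → … → C5 after 4 steps.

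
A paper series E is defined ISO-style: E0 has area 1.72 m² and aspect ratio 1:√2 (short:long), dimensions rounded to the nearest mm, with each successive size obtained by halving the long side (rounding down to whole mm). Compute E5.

Let E0's short side be w mm. w · w√2 = 1.72 m² = 1,720,000 mm², so w ≈ 1102.8 mm and w√2 ≈ 1559.6 mm → E0 = 1103 × 1560 mm.
E1: ⌊1560/2⌋ × 1103 = 780 × 1103 mm
E2: ⌊1103/2⌋ × 780 = 551 × 780 mm
E3: ⌊780/2⌋ × 551 = 390 × 551 mm
E4: ⌊551/2⌋ × 390 = 275 × 390 mm
E5: ⌊390/2⌋ × 275 = 195 × 275 mm

195 × 275 mm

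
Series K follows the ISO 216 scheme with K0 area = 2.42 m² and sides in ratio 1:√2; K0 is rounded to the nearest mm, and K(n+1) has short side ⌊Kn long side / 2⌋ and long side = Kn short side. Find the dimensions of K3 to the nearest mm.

Let K0's short side be w mm. w · w√2 = 2.42 m² = 2,420,000 mm², so w ≈ 1308.1 mm and w√2 ≈ 1850.0 mm → K0 = 1308 × 1850 mm.
K1: ⌊1850/2⌋ × 1308 = 925 × 1308 mm
K2: ⌊1308/2⌋ × 925 = 654 × 925 mm
K3: ⌊925/2⌋ × 654 = 462 × 654 mm

462 × 654 mm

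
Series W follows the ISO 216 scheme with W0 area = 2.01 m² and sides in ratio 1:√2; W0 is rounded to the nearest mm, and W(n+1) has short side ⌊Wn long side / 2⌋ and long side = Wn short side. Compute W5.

Let W0's short side be w mm. w · w√2 = 2.01 m² = 2,010,000 mm², so w ≈ 1192.2 mm and w√2 ≈ 1686.0 mm → W0 = 1192 × 1686 mm.
W1: ⌊1686/2⌋ × 1192 = 843 × 1192 mm
W2: ⌊1192/2⌋ × 843 = 596 × 843 mm
W3: ⌊843/2⌋ × 596 = 421 × 596 mm
W4: ⌊596/2⌋ × 421 = 298 × 421 mm
W5: ⌊421/2⌋ × 298 = 210 × 298 mm

210 × 298 mm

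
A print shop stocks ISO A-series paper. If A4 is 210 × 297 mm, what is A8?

52 × 74 mm

A5: ⌊297/2⌋ × 210 = 148 × 210 mm
A6: ⌊210/2⌋ × 148 = 105 × 148 mm
A7: ⌊148/2⌋ × 105 = 74 × 105 mm
A8: ⌊105/2⌋ × 74 = 52 × 74 mm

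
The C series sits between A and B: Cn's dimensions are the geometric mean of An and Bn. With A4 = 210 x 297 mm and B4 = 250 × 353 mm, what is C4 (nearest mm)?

229 × 324 mm

Short side: √(210 · 250) = √52500 ≈ 229.1 → 229 mm
Long side: √(297 · 353) = √104841 ≈ 323.8 → 324 mm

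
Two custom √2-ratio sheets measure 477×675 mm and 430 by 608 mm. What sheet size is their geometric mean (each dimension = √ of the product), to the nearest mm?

453 × 641 mm

Short side: √(477 · 430) = √205110 ≈ 452.9 → 453 mm
Long side: √(675 · 608) = √410400 ≈ 640.6 → 641 mm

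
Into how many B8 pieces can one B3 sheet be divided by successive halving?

Each ISO step halves the sheet: 1 × B3 → 2 × B4 → 4 × B5 → 8 × B6 → …
From B3 to B8 is 5 halving steps: 2^5 = 32.

32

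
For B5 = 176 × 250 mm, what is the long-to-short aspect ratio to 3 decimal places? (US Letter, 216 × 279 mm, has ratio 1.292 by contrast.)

1.420

250 / 176 = 1.420
ISO 216 targets √2 ≈ 1.414; the +0.006 deviation is from mm rounding.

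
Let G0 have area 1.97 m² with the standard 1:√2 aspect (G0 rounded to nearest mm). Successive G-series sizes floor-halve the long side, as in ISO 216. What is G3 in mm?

Let G0's short side be w mm. w · w√2 = 1.97 m² = 1,970,000 mm², so w ≈ 1180.3 mm and w√2 ≈ 1669.1 mm → G0 = 1180 × 1669 mm.
G1: ⌊1669/2⌋ × 1180 = 834 × 1180 mm
G2: ⌊1180/2⌋ × 834 = 590 × 834 mm
G3: ⌊834/2⌋ × 590 = 417 × 590 mm

417 × 590 mm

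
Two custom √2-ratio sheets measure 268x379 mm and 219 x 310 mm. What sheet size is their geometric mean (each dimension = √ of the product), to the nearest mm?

242 × 343 mm

Short side: √(268 · 219) = √58692 ≈ 242.3 → 242 mm
Long side: √(379 · 310) = √117490 ≈ 342.8 → 343 mm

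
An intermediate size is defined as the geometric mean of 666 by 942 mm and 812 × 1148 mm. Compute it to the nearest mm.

Short side: √(666 · 812) = √540792 ≈ 735.4 → 735 mm
Long side: √(942 · 1148) = √1081416 ≈ 1039.9 → 1040 mm

735 × 1040 mm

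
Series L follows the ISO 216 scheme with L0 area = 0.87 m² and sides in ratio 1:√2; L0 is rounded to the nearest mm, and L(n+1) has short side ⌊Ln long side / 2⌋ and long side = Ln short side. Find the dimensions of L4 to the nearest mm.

Let L0's short side be w mm. w · w√2 = 0.87 m² = 870,000 mm², so w ≈ 784.3 mm and w√2 ≈ 1109.2 mm → L0 = 784 × 1109 mm.
L1: ⌊1109/2⌋ × 784 = 554 × 784 mm
L2: ⌊784/2⌋ × 554 = 392 × 554 mm
L3: ⌊554/2⌋ × 392 = 277 × 392 mm
L4: ⌊392/2⌋ × 277 = 196 × 277 mm

196 × 277 mm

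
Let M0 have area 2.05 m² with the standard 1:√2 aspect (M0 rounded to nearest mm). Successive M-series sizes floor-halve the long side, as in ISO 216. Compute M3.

425 × 602 mm

Let M0's short side be w mm. w · w√2 = 2.05 m² = 2,050,000 mm², so w ≈ 1204.0 mm and w√2 ≈ 1702.7 mm → M0 = 1204 × 1703 mm.
M1: ⌊1703/2⌋ × 1204 = 851 × 1204 mm
M2: ⌊1204/2⌋ × 851 = 602 × 851 mm
M3: ⌊851/2⌋ × 602 = 425 × 602 mm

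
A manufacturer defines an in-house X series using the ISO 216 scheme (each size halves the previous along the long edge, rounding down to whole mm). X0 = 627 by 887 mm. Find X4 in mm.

X1: ⌊887/2⌋ × 627 = 443 × 627 mm
X2: ⌊627/2⌋ × 443 = 313 × 443 mm
X3: ⌊443/2⌋ × 313 = 221 × 313 mm
X4: ⌊313/2⌋ × 221 = 156 × 221 mm

156 × 221 mm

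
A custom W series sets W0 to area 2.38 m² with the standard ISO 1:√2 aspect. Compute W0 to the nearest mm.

1297 × 1835 mm

Let the short side be w mm. Then w · w√2 = 2.38 m² = 2,380,000 mm².
w² = 2,380,000/√2, so w ≈ 1297.3 mm; long side = w√2 ≈ 1834.6 mm.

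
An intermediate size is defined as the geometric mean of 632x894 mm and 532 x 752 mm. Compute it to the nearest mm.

580 × 820 mm

Short side: √(632 · 532) = √336224 ≈ 579.8 → 580 mm
Long side: √(894 · 752) = √672288 ≈ 819.9 → 820 mm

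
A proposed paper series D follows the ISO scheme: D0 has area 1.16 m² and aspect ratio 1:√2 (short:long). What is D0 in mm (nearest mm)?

Let the short side be w mm. Then w · w√2 = 1.16 m² = 1,160,000 mm².
w² = 1,160,000/√2, so w ≈ 905.7 mm; long side = w√2 ≈ 1280.8 mm.

906 × 1281 mm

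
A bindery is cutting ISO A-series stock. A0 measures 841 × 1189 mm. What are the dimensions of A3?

A1: ⌊1189/2⌋ × 841 = 594 × 841 mm
A2: ⌊841/2⌋ × 594 = 420 × 594 mm
A3: ⌊594/2⌋ × 420 = 297 × 420 mm

297 × 420 mm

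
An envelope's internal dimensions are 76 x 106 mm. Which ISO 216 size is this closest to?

A7 (74 × 105 mm)

Aspect ratio 106/76 ≈ 1.395 (ISO target is √2 ≈ 1.414).
In the A-series (A0 area = 1 m²): A7 = 74 × 105 mm.
Off by 3 mm total — nearest standard size.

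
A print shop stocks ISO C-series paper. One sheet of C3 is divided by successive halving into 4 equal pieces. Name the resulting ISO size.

C5

4 = 2^2, so 2 halving steps.
C3 → C4 → … → C5 after 2 steps.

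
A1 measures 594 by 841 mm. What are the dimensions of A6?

105 × 148 mm

A2: ⌊841/2⌋ × 594 = 420 × 594 mm
A3: ⌊594/2⌋ × 420 = 297 × 420 mm
A4: ⌊420/2⌋ × 297 = 210 × 297 mm
A5: ⌊297/2⌋ × 210 = 148 × 210 mm
A6: ⌊210/2⌋ × 148 = 105 × 148 mm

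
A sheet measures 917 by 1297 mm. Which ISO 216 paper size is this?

Aspect ratio 1297/917 ≈ 1.414 — close to the ISO √2 ≈ 1.414.
In the C-series (envelope sizes, between A and B): C0 = 917 × 1297 mm.

C0 (917 × 1297 mm)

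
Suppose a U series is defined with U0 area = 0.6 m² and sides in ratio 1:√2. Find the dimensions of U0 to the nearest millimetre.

Let the short side be w mm. Then w · w√2 = 0.6 m² = 600,000 mm².
w² = 600,000/√2, so w ≈ 651.4 mm; long side = w√2 ≈ 921.2 mm.

651 × 921 mm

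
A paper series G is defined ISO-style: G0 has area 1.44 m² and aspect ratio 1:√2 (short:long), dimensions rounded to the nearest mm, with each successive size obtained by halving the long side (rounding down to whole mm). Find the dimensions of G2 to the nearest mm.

Let G0's short side be w mm. w · w√2 = 1.44 m² = 1,440,000 mm², so w ≈ 1009.1 mm and w√2 ≈ 1427.0 mm → G0 = 1009 × 1427 mm.
G1: ⌊1427/2⌋ × 1009 = 713 × 1009 mm
G2: ⌊1009/2⌋ × 713 = 504 × 713 mm

504 × 713 mm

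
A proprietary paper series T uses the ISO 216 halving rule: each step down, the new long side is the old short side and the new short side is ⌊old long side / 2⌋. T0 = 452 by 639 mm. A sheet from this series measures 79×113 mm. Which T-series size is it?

T0: 452 × 639 mm
T1: 319 × 452 mm
T2: 226 × 319 mm
T3: 159 × 226 mm
T4: 113 × 159 mm
T5: 79 × 113 mm
T6: 56 × 79 mm
→ matches T5.

T5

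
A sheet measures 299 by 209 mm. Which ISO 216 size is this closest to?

Aspect ratio 299/209 ≈ 1.431 (ISO target is √2 ≈ 1.414).
In the A-series (A0 area = 1 m²): A4 = 210 × 297 mm.
Off by 3 mm total — nearest standard size.

A4 (210 × 297 mm)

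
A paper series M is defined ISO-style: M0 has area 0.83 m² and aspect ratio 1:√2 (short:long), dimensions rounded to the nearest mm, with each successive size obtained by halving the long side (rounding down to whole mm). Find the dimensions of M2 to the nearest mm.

Let M0's short side be w mm. w · w√2 = 0.83 m² = 830,000 mm², so w ≈ 766.1 mm and w√2 ≈ 1083.4 mm → M0 = 766 × 1083 mm.
M1: ⌊1083/2⌋ × 766 = 541 × 766 mm
M2: ⌊766/2⌋ × 541 = 383 × 541 mm

383 × 541 mm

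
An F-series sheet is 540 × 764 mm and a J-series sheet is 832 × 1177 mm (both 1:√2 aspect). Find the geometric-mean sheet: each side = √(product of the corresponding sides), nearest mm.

670 × 948 mm

Short side: √(540 · 832) = √449280 ≈ 670.3 → 670 mm
Long side: √(764 · 1177) = √899228 ≈ 948.3 → 948 mm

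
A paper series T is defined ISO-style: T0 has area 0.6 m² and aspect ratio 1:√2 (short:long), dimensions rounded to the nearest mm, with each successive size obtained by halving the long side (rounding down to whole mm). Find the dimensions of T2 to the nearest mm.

Let T0's short side be w mm. w · w√2 = 0.6 m² = 600,000 mm², so w ≈ 651.4 mm and w√2 ≈ 921.2 mm → T0 = 651 × 921 mm.
T1: ⌊921/2⌋ × 651 = 460 × 651 mm
T2: ⌊651/2⌋ × 460 = 325 × 460 mm

325 × 460 mm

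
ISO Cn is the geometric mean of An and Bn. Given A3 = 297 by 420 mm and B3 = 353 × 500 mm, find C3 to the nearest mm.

Short side: √(297 · 353) = √104841 ≈ 323.8 → 324 mm
Long side: √(420 · 500) = √210000 ≈ 458.3 → 458 mm

324 × 458 mm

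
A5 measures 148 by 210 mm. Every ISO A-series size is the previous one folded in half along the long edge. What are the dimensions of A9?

37 × 52 mm

A6: ⌊210/2⌋ × 148 = 105 × 148 mm
A7: ⌊148/2⌋ × 105 = 74 × 105 mm
A8: ⌊105/2⌋ × 74 = 52 × 74 mm
A9: ⌊74/2⌋ × 52 = 37 × 52 mm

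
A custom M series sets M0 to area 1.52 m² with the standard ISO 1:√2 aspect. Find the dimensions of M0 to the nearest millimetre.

Let the short side be w mm. Then w · w√2 = 1.52 m² = 1,520,000 mm².
w² = 1,520,000/√2, so w ≈ 1036.7 mm; long side = w√2 ≈ 1466.2 mm.

1037 × 1466 mm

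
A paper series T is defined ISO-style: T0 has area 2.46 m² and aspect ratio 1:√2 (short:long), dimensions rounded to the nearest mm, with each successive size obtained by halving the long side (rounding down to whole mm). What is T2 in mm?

Let T0's short side be w mm. w · w√2 = 2.46 m² = 2,460,000 mm², so w ≈ 1318.9 mm and w√2 ≈ 1865.2 mm → T0 = 1319 × 1865 mm.
T1: ⌊1865/2⌋ × 1319 = 932 × 1319 mm
T2: ⌊1319/2⌋ × 932 = 659 × 932 mm

659 × 932 mm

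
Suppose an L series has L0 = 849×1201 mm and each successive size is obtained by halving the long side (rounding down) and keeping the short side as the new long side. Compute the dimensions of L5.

L1: ⌊1201/2⌋ × 849 = 600 × 849 mm
L2: ⌊849/2⌋ × 600 = 424 × 600 mm
L3: ⌊600/2⌋ × 424 = 300 × 424 mm
L4: ⌊424/2⌋ × 300 = 212 × 300 mm
L5: ⌊300/2⌋ × 212 = 150 × 212 mm

150 × 212 mm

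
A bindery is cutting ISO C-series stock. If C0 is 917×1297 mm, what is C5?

C1: ⌊1297/2⌋ × 917 = 648 × 917 mm
C2: ⌊917/2⌋ × 648 = 458 × 648 mm
C3: ⌊648/2⌋ × 458 = 324 × 458 mm
C4: ⌊458/2⌋ × 324 = 229 × 324 mm
C5: ⌊324/2⌋ × 229 = 162 × 229 mm

162 × 229 mm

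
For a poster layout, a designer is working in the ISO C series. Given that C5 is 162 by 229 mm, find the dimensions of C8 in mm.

57 × 81 mm

C6: ⌊229/2⌋ × 162 = 114 × 162 mm
C7: ⌊162/2⌋ × 114 = 81 × 114 mm
C8: ⌊114/2⌋ × 81 = 57 × 81 mm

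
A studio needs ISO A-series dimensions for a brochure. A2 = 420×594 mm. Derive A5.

A3: ⌊594/2⌋ × 420 = 297 × 420 mm
A4: ⌊420/2⌋ × 297 = 210 × 297 mm
A5: ⌊297/2⌋ × 210 = 148 × 210 mm

148 × 210 mm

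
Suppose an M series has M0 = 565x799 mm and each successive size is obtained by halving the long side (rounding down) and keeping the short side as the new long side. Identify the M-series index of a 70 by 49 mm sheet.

M7

M0: 565 × 799 mm
M1: 399 × 565 mm
M2: 282 × 399 mm
M3: 199 × 282 mm
M4: 141 × 199 mm
M5: 99 × 141 mm
M6: 70 × 99 mm
M7: 49 × 70 mm
M8: 35 × 49 mm
→ matches M7.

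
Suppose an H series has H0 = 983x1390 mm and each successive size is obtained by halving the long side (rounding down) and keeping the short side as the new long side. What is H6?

H1: ⌊1390/2⌋ × 983 = 695 × 983 mm
H2: ⌊983/2⌋ × 695 = 491 × 695 mm
H3: ⌊695/2⌋ × 491 = 347 × 491 mm
H4: ⌊491/2⌋ × 347 = 245 × 347 mm
H5: ⌊347/2⌋ × 245 = 173 × 245 mm
H6: ⌊245/2⌋ × 173 = 122 × 173 mm

122 × 173 mm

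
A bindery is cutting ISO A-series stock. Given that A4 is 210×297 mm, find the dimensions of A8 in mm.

A5: ⌊297/2⌋ × 210 = 148 × 210 mm
A6: ⌊210/2⌋ × 148 = 105 × 148 mm
A7: ⌊148/2⌋ × 105 = 74 × 105 mm
A8: ⌊105/2⌋ × 74 = 52 × 74 mm

52 × 74 mm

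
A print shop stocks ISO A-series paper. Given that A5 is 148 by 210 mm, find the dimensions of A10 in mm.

26 × 37 mm

A6: ⌊210/2⌋ × 148 = 105 × 148 mm
A7: ⌊148/2⌋ × 105 = 74 × 105 mm
A8: ⌊105/2⌋ × 74 = 52 × 74 mm
A9: ⌊74/2⌋ × 52 = 37 × 52 mm
A10: ⌊52/2⌋ × 37 = 26 × 37 mm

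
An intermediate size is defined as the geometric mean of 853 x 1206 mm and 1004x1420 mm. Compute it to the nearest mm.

925 × 1309 mm

Short side: √(853 · 1004) = √856412 ≈ 925.4 → 925 mm
Long side: √(1206 · 1420) = √1712520 ≈ 1308.6 → 1309 mm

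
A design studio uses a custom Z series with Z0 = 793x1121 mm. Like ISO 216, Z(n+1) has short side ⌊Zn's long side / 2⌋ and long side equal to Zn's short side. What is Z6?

Z1 = 560 × 793 mm (from Z0 by 1 halving).
Z2: ⌊793/2⌋ × 560 = 396 × 560 mm
Z3: ⌊560/2⌋ × 396 = 280 × 396 mm
Z4: ⌊396/2⌋ × 280 = 198 × 280 mm
Z5: ⌊280/2⌋ × 198 = 140 × 198 mm
Z6: ⌊198/2⌋ × 140 = 99 × 140 mm

99 × 140 mm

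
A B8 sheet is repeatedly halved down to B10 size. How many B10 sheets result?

Each ISO step halves the sheet: 1 × B8 → 2 × B9 → 4 × B10
From B8 to B10 is 2 halving steps: 2^2 = 4.

4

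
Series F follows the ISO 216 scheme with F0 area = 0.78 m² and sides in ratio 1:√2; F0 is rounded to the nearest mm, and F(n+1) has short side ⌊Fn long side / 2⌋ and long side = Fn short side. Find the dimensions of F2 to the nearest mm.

371 × 525 mm

Let F0's short side be w mm. w · w√2 = 0.78 m² = 780,000 mm², so w ≈ 742.7 mm and w√2 ≈ 1050.3 mm → F0 = 743 × 1050 mm.
F1: ⌊1050/2⌋ × 743 = 525 × 743 mm
F2: ⌊743/2⌋ × 525 = 371 × 525 mm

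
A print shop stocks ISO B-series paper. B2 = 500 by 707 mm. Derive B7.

B3: ⌊707/2⌋ × 500 = 353 × 500 mm
B4: ⌊500/2⌋ × 353 = 250 × 353 mm
B5: ⌊353/2⌋ × 250 = 176 × 250 mm
B6: ⌊250/2⌋ × 176 = 125 × 176 mm
B7: ⌊176/2⌋ × 125 = 88 × 125 mm

88 × 125 mm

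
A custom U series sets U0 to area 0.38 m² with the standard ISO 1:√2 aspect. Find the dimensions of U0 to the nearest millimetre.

Let the short side be w mm. Then w · w√2 = 0.38 m² = 380,000 mm².
w² = 380,000/√2, so w ≈ 518.4 mm; long side = w√2 ≈ 733.1 mm.

518 × 733 mm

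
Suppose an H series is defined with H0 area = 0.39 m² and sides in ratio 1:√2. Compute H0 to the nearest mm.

Let the short side be w mm. Then w · w√2 = 0.39 m² = 390,000 mm².
w² = 390,000/√2, so w ≈ 525.1 mm; long side = w√2 ≈ 742.7 mm.

525 × 743 mm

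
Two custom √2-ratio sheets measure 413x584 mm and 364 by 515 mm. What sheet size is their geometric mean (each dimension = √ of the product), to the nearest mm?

388 × 548 mm

Short side: √(413 · 364) = √150332 ≈ 387.7 → 388 mm
Long side: √(584 · 515) = √300760 ≈ 548.4 → 548 mm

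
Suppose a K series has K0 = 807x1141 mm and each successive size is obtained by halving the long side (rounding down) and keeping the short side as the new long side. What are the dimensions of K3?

285 × 403 mm

K1: ⌊1141/2⌋ × 807 = 570 × 807 mm
K2: ⌊807/2⌋ × 570 = 403 × 570 mm
K3: ⌊570/2⌋ × 403 = 285 × 403 mm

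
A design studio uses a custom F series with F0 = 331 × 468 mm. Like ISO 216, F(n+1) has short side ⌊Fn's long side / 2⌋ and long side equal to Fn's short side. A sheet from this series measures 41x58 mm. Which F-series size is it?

F0: 331 × 468 mm
F1: 234 × 331 mm
F2: 165 × 234 mm
F3: 117 × 165 mm
F4: 82 × 117 mm
F5: 58 × 82 mm
F6: 41 × 58 mm
F7: 29 × 41 mm
→ matches F6.

F6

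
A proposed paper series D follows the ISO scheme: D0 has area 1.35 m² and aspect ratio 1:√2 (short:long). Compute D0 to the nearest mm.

977 × 1382 mm

Let the short side be w mm. Then w · w√2 = 1.35 m² = 1,350,000 mm².
w² = 1,350,000/√2, so w ≈ 977.0 mm; long side = w√2 ≈ 1381.7 mm.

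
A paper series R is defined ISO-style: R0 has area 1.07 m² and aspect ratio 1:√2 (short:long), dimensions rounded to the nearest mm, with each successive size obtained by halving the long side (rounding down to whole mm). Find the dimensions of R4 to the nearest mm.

217 × 307 mm

Let R0's short side be w mm. w · w√2 = 1.07 m² = 1,070,000 mm², so w ≈ 869.8 mm and w√2 ≈ 1230.1 mm → R0 = 870 × 1230 mm.
R1: ⌊1230/2⌋ × 870 = 615 × 870 mm
R2: ⌊870/2⌋ × 615 = 435 × 615 mm
R3: ⌊615/2⌋ × 435 = 307 × 435 mm
R4: ⌊435/2⌋ × 307 = 217 × 307 mm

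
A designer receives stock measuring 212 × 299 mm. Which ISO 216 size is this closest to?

Aspect ratio 299/212 ≈ 1.410 — close to the ISO √2 ≈ 1.414.
In the A-series (A0 area = 1 m²): A4 = 210 × 297 mm.
Off by 4 mm total — nearest standard size.

A4 (210 × 297 mm)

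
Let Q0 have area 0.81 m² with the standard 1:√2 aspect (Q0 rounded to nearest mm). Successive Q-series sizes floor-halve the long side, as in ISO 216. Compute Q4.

189 × 267 mm

Let Q0's short side be w mm. w · w√2 = 0.81 m² = 810,000 mm², so w ≈ 756.8 mm and w√2 ≈ 1070.3 mm → Q0 = 757 × 1070 mm.
Q1: ⌊1070/2⌋ × 757 = 535 × 757 mm
Q2: ⌊757/2⌋ × 535 = 378 × 535 mm
Q3: ⌊535/2⌋ × 378 = 267 × 378 mm
Q4: ⌊378/2⌋ × 267 = 189 × 267 mm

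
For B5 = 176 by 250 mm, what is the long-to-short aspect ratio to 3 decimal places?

250 / 176 = 1.420
ISO 216 targets √2 ≈ 1.414; the +0.006 deviation is from mm rounding.

1.420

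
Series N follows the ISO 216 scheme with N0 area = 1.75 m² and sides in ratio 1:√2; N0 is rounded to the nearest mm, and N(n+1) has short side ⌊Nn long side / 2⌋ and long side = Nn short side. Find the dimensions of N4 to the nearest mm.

278 × 393 mm

Let N0's short side be w mm. w · w√2 = 1.75 m² = 1,750,000 mm², so w ≈ 1112.4 mm and w√2 ≈ 1573.2 mm → N0 = 1112 × 1573 mm.
N1: ⌊1573/2⌋ × 1112 = 786 × 1112 mm
N2: ⌊1112/2⌋ × 786 = 556 × 786 mm
N3: ⌊786/2⌋ × 556 = 393 × 556 mm
N4: ⌊556/2⌋ × 393 = 278 × 393 mm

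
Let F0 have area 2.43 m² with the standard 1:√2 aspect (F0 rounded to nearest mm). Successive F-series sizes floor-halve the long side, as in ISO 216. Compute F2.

Let F0's short side be w mm. w · w√2 = 2.43 m² = 2,430,000 mm², so w ≈ 1310.8 mm and w√2 ≈ 1853.8 mm → F0 = 1311 × 1854 mm.
F1: ⌊1854/2⌋ × 1311 = 927 × 1311 mm
F2: ⌊1311/2⌋ × 927 = 655 × 927 mm

655 × 927 mm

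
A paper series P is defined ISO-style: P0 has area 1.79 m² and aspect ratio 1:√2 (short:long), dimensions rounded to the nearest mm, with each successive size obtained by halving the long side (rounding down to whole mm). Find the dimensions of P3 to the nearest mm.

397 × 562 mm

Let P0's short side be w mm. w · w√2 = 1.79 m² = 1,790,000 mm², so w ≈ 1125.0 mm and w√2 ≈ 1591.1 mm → P0 = 1125 × 1591 mm.
P1: ⌊1591/2⌋ × 1125 = 795 × 1125 mm
P2: ⌊1125/2⌋ × 795 = 562 × 795 mm
P3: ⌊795/2⌋ × 562 = 397 × 562 mm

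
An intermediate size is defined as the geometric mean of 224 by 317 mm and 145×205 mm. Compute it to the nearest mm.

180 × 255 mm

Short side: √(224 · 145) = √32480 ≈ 180.2 → 180 mm
Long side: √(317 · 205) = √64985 ≈ 254.9 → 255 mm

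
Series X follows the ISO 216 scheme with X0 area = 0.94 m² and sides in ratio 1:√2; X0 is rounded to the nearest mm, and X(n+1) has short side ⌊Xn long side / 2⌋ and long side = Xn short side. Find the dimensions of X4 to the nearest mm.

Let X0's short side be w mm. w · w√2 = 0.94 m² = 940,000 mm², so w ≈ 815.3 mm and w√2 ≈ 1153.0 mm → X0 = 815 × 1153 mm.
X1: ⌊1153/2⌋ × 815 = 576 × 815 mm
X2: ⌊815/2⌋ × 576 = 407 × 576 mm
X3: ⌊576/2⌋ × 407 = 288 × 407 mm
X4: ⌊407/2⌋ × 288 = 203 × 288 mm

203 × 288 mm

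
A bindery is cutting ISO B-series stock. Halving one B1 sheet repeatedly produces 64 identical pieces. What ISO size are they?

B7

64 = 2^6, so 6 halving steps.
B1 → B2 → … → B7 after 6 steps.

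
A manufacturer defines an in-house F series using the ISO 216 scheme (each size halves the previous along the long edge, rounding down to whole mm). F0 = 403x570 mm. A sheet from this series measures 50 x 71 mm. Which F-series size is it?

F0: 403 × 570 mm
F1: 285 × 403 mm
F2: 201 × 285 mm
F3: 142 × 201 mm
F4: 100 × 142 mm
F5: 71 × 100 mm
F6: 50 × 71 mm
F7: 35 × 50 mm
→ matches F6.

F6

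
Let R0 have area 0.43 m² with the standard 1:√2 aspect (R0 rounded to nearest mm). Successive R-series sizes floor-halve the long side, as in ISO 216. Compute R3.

Let R0's short side be w mm. w · w√2 = 0.43 m² = 430,000 mm², so w ≈ 551.4 mm and w√2 ≈ 779.8 mm → R0 = 551 × 780 mm.
R1: ⌊780/2⌋ × 551 = 390 × 551 mm
R2: ⌊551/2⌋ × 390 = 275 × 390 mm
R3: ⌊390/2⌋ × 275 = 195 × 275 mm

195 × 275 mm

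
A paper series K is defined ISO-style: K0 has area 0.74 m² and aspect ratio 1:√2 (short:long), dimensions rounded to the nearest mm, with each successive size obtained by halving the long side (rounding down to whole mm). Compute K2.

Let K0's short side be w mm. w · w√2 = 0.74 m² = 740,000 mm², so w ≈ 723.4 mm and w√2 ≈ 1023.0 mm → K0 = 723 × 1023 mm.
K1: ⌊1023/2⌋ × 723 = 511 × 723 mm
K2: ⌊723/2⌋ × 511 = 361 × 511 mm

361 × 511 mm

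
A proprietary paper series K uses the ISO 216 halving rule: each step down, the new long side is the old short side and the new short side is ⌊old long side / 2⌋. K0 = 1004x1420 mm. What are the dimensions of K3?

K1: ⌊1420/2⌋ × 1004 = 710 × 1004 mm
K2: ⌊1004/2⌋ × 710 = 502 × 710 mm
K3: ⌊710/2⌋ × 502 = 355 × 502 mm

355 × 502 mm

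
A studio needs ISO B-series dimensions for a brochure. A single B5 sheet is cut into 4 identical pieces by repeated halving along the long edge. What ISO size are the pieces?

4 = 2^2, so 2 halving steps.
B5 → B6 → … → B7 after 2 steps.

B7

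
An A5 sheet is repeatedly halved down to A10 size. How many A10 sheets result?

32

Each ISO step halves the sheet: 1 × A5 → 2 × A6 → 4 × A7 → 8 × A8 → …
From A5 to A10 is 5 halving steps: 2^5 = 32.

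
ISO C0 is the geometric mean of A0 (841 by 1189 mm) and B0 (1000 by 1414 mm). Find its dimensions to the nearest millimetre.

917 × 1297 mm

Short: √(841 · 1000) = √841000 ≈ 917.1 mm.
Long: √(1189 · 1414) = √1681246 ≈ 1296.6 mm.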